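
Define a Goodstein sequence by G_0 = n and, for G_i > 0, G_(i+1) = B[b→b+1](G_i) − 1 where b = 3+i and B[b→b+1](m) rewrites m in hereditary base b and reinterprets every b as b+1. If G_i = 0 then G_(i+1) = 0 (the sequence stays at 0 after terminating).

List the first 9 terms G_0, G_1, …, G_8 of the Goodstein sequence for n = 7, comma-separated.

7, 8, 9, 9, 9, 9, 9, 9, 8

i=0: 7 = 2·3 + 1 (b=3); 3→4: 2·4 + 1 = 9; 9−1 = 8
i=1: 8 = 2·4 (b=4); 4→5: 2·5 = 10; 10−1 = 9
i=2: 9 = 5 + 4 (b=5); 5→6: 6 + 4 = 10; 10−1 = 9
i=3: 9 = 6 + 3 (b=6); 6→7: 7 + 3 = 10; 10−1 = 9
i=4: 9 = 7 + 2 (b=7); 7→8: 8 + 2 = 10; 10−1 = 9
i=5: 9 = 8 + 1 (b=8); 8→9: 9 + 1 = 10; 10−1 = 9
i=6: 9 = 9 (b=9); 9→10: 10 = 10; 10−1 = 9
i=7: 9 = 9 (b=10); 10→11: 9 = 9; 9−1 = 8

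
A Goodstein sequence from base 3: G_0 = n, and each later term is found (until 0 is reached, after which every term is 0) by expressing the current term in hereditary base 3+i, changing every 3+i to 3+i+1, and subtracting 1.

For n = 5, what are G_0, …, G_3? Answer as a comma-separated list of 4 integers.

G_0=5  [base 3] 3 + 2  →[3↦4]→  4 + 2 = 6  −1 ⇒ G_1=5
G_1=5  [base 4] 4 + 1  →[4↦5]→  5 + 1 = 6  −1 ⇒ G_2=5
G_2=5  [base 5] 5  →[5↦6]→  6 = 6  −1 ⇒ G_3=5

5, 5, 5, 5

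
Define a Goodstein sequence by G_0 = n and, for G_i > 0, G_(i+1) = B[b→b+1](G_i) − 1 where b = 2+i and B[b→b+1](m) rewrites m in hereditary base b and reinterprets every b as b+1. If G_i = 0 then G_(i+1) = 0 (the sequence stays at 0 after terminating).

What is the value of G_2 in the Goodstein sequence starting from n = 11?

1027

[0] 11 ≡ 2^(2 + 1) + 2 + 1 (base 2). Lift 3: 85. −1: 84.
[1] 84 ≡ 3^(3 + 1) + 3 (base 3). Lift 4: 1028. −1: 1027.
[2] 1027 ≡ 4^(4 + 1) + 3 (base 4). Lift 5: 15628. −1: 15627.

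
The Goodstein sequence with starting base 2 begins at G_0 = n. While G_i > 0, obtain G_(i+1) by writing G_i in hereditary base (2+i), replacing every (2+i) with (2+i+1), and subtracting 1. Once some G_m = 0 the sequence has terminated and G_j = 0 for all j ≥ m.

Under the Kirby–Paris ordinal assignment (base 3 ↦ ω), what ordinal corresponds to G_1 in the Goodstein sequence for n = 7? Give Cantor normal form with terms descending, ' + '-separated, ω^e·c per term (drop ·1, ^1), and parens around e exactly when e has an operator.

(0) 7|_2 = 2^2 + 2 + 1 ↦ 3^3 + 3 + 1|_3 = 31 ⇒ 30
(1) 30|_3 = 3^3 + 3 ↦ 4^4 + 4|_4 = 260 ⇒ 259

ω^ω + ω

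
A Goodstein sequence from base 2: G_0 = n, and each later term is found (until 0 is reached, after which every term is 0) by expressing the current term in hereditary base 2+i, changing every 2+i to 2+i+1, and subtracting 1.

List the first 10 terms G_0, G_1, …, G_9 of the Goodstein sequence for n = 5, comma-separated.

i=0: 5 = 2^2 + 1 (b=2); 2→3: 3^3 + 1 = 28; 28−1 = 27
i=1: 27 = 3^3 (b=3); 3→4: 4^4 = 256; 256−1 = 255
i=2: 255 = 3·4^3 + 3·4^2 + 3·4 + 3 (b=4); 4→5: 3·5^3 + 3·5^2 + 3·5 + 3 = 468; 468−1 = 467
i=3: 467 = 3·5^3 + 3·5^2 + 3·5 + 2 (b=5); 5→6: 3·6^3 + 3·6^2 + 3·6 + 2 = 776; 776−1 = 775
i=4: 775 = 3·6^3 + 3·6^2 + 3·6 + 1 (b=6); 6→7: 3·7^3 + 3·7^2 + 3·7 + 1 = 1198; 1198−1 = 1197
i=5: 1197 = 3·7^3 + 3·7^2 + 3·7 (b=7); 7→8: 3·8^3 + 3·8^2 + 3·8 = 1752; 1752−1 = 1751
i=6: 1751 = 3·8^3 + 3·8^2 + 2·8 + 7 (b=8); 8→9: 3·9^3 + 3·9^2 + 2·9 + 7 = 2455; 2455−1 = 2454
i=7: 2454 = 3·9^3 + 3·9^2 + 2·9 + 6 (b=9); 9→10: 3·10^3 + 3·10^2 + 2·10 + 6 = 3326; 3326−1 = 3325
i=8: 3325 = 3·10^3 + 3·10^2 + 2·10 + 5 (b=10); 10→11: 3·11^3 + 3·11^2 + 2·11 + 5 = 4383; 4383−1 = 4382

5, 27, 255, 467, 775, 1197, 1751, 2454, 3325, 4382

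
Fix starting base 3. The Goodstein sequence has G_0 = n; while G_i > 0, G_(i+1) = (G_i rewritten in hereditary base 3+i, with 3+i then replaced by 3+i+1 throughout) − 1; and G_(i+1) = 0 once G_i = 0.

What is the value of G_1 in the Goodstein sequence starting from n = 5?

5

G_0 = 5. HB_3(5) = 3 + 2. Bump = 6. G_1 = 5.
G_1 = 5. HB_4(5) = 4 + 1. Bump = 6. G_2 = 5.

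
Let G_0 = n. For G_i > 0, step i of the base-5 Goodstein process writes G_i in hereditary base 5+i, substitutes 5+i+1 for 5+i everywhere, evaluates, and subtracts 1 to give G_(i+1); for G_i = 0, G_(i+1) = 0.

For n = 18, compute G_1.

[0] 18 ≡ 3·5 + 3 (base 5). Lift 6: 21. −1: 20.
[1] 20 ≡ 3·6 + 2 (base 6). Lift 7: 23. −1: 22.

20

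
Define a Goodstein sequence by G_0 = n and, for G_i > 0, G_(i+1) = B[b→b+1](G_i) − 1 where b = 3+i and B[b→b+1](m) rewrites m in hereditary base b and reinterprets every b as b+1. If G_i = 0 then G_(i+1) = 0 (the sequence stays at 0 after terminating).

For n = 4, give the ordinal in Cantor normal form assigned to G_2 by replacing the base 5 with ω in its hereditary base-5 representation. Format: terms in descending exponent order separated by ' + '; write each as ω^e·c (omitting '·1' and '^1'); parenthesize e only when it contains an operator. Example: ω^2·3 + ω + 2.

G_0 = 4. HB_3(4) = 3 + 1. Bump = 5. G_1 = 4.
G_1 = 4. HB_4(4) = 4. Bump = 5. G_2 = 4.

4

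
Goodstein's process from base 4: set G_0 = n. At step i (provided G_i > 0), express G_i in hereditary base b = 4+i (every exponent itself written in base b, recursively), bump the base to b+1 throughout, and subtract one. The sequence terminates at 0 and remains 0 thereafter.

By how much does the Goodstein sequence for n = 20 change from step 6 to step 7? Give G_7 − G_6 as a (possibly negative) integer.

i=0: 20 = 4^2 + 4 (b=4); 4→5: 5^2 + 5 = 30; 30−1 = 29
i=1: 29 = 5^2 + 4 (b=5); 5→6: 6^2 + 4 = 40; 40−1 = 39
i=2: 39 = 6^2 + 3 (b=6); 6→7: 7^2 + 3 = 52; 52−1 = 51
i=3: 51 = 7^2 + 2 (b=7); 7→8: 8^2 + 2 = 66; 66−1 = 65
i=4: 65 = 8^2 + 1 (b=8); 8→9: 9^2 + 1 = 82; 82−1 = 81
i=5: 81 = 9^2 (b=9); 9→10: 10^2 = 100; 100−1 = 99
i=6: 99 = 9·10 + 9 (b=10); 10→11: 9·11 + 9 = 108; 108−1 = 107

8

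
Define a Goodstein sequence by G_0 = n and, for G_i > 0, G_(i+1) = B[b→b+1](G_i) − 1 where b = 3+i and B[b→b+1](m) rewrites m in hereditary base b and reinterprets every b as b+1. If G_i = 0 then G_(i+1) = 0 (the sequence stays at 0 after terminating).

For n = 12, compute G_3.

37

[0] 12 ≡ 3^2 + 3 (base 3). Lift 4: 20. −1: 19.
[1] 19 ≡ 4^2 + 3 (base 4). Lift 5: 28. −1: 27.
[2] 27 ≡ 5^2 + 2 (base 5). Lift 6: 38. −1: 37.
[3] 37 ≡ 6^2 + 1 (base 6). Lift 7: 50. −1: 49.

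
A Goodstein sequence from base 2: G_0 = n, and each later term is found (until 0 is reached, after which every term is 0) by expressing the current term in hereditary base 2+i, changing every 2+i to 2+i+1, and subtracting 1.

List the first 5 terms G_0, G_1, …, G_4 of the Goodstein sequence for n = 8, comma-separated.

8, 80, 553, 6310, 93395

8 —HB2→ 2^(2 + 1) —bump→ 3^(3 + 1) = 81 —(−1)→ 80
80 —HB3→ 2·3^3 + 2·3^2 + 2·3 + 2 —bump→ 2·4^4 + 2·4^2 + 2·4 + 2 = 554 —(−1)→ 553
553 —HB4→ 2·4^4 + 2·4^2 + 2·4 + 1 —bump→ 2·5^5 + 2·5^2 + 2·5 + 1 = 6311 —(−1)→ 6310
6310 —HB5→ 2·5^5 + 2·5^2 + 2·5 —bump→ 2·6^6 + 2·6^2 + 2·6 = 93396 —(−1)→ 93395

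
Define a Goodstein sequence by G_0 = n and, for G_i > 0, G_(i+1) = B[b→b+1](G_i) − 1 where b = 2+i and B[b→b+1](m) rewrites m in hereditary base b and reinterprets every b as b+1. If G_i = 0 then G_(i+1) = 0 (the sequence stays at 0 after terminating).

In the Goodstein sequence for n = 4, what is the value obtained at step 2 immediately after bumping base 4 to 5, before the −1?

61

step 0: 4 = 2^2; sub 3 for 2: 3^3; = 27; G_1 = 27−1 = 26
step 1: 26 = 2·3^2 + 2·3 + 2; sub 4 for 3: 2·4^2 + 2·4 + 2; = 42; G_2 = 42−1 = 41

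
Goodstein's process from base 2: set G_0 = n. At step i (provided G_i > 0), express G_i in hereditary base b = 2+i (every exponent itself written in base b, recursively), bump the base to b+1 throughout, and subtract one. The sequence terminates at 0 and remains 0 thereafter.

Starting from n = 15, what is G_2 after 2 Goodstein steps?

G_0=15  [base 2] 2^(2 + 1) + 2^2 + 2 + 1  →[2↦3]→  3^(3 + 1) + 3^3 + 3 + 1 = 112  −1 ⇒ G_1=111
G_1=111  [base 3] 3^(3 + 1) + 3^3 + 3  →[3↦4]→  4^(4 + 1) + 4^4 + 4 = 1284  −1 ⇒ G_2=1283

1283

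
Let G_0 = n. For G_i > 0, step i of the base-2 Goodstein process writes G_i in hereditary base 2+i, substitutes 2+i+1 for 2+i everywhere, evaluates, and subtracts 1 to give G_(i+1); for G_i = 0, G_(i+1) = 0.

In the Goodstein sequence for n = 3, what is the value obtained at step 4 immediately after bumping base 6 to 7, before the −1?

1

base 2: 3 = 2 + 1; at 3: 3 + 1 = 4; next = 3
base 3: 3 = 3; at 4: 4 = 4; next = 3
base 4: 3 = 3; at 5: 3 = 3; next = 2
base 5: 2 = 2; at 6: 2 = 2; next = 1
base 6: 1 = 1; at 7: 1 = 1; next = 0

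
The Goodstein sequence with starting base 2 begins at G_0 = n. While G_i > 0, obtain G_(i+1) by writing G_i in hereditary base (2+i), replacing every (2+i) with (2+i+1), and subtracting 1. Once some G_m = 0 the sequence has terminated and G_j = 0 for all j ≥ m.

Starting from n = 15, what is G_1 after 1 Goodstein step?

111

G_0 = 15. HB_2(15) = 2^(2 + 1) + 2^2 + 2 + 1. Bump = 112. G_1 = 111.
G_1 = 111. HB_3(111) = 3^(3 + 1) + 3^3 + 3. Bump = 1284. G_2 = 1283.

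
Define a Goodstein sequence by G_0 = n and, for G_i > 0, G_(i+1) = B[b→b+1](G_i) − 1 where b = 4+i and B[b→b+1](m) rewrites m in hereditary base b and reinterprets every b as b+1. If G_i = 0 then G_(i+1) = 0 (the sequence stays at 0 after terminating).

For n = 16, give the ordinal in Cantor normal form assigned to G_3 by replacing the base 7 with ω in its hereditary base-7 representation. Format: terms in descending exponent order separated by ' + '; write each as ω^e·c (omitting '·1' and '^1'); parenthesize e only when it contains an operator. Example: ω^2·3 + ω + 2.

ω·4 + 2

16 —HB4→ 4^2 —bump→ 5^2 = 25 —(−1)→ 24
24 —HB5→ 4·5 + 4 —bump→ 4·6 + 4 = 28 —(−1)→ 27
27 —HB6→ 4·6 + 3 —bump→ 4·7 + 3 = 31 —(−1)→ 30
30 —HB7→ 4·7 + 2 —bump→ 4·8 + 2 = 34 —(−1)→ 33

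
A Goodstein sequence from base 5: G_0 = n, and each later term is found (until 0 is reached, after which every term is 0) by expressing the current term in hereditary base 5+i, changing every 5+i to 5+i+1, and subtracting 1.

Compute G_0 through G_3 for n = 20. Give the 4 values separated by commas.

20, 23, 25, 27

step 0: 20 = 4·5; sub 6 for 5: 4·6; = 24; G_1 = 24−1 = 23
step 1: 23 = 3·6 + 5; sub 7 for 6: 3·7 + 5; = 26; G_2 = 26−1 = 25
step 2: 25 = 3·7 + 4; sub 8 for 7: 3·8 + 4; = 28; G_3 = 28−1 = 27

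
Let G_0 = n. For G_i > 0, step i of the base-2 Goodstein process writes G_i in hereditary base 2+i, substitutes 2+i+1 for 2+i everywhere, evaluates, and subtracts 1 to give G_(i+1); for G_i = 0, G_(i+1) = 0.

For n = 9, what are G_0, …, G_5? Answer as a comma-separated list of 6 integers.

9 —HB2→ 2^(2 + 1) + 1 —bump→ 3^(3 + 1) + 1 = 82 —(−1)→ 81
81 —HB3→ 3^(3 + 1) —bump→ 4^(4 + 1) = 1024 —(−1)→ 1023
1023 —HB4→ 3·4^4 + 3·4^3 + 3·4^2 + 3·4 + 3 —bump→ 3·5^5 + 3·5^3 + 3·5^2 + 3·5 + 3 = 9843 —(−1)→ 9842
9842 —HB5→ 3·5^5 + 3·5^3 + 3·5^2 + 3·5 + 2 —bump→ 3·6^6 + 3·6^3 + 3·6^2 + 3·6 + 2 = 140744 —(−1)→ 140743
140743 —HB6→ 3·6^6 + 3·6^3 + 3·6^2 + 3·6 + 1 —bump→ 3·7^7 + 3·7^3 + 3·7^2 + 3·7 + 1 = 2471827 —(−1)→ 2471826

9, 81, 1023, 9842, 140743, 2471826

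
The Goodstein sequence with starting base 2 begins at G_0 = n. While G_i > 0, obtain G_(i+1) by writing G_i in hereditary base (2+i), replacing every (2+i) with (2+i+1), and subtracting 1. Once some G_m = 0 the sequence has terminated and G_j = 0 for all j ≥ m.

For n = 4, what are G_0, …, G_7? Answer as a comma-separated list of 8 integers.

(0) 4|_2 = 2^2 ↦ 3^3|_3 = 27 ⇒ 26
(1) 26|_3 = 2·3^2 + 2·3 + 2 ↦ 2·4^2 + 2·4 + 2|_4 = 42 ⇒ 41
(2) 41|_4 = 2·4^2 + 2·4 + 1 ↦ 2·5^2 + 2·5 + 1|_5 = 61 ⇒ 60
(3) 60|_5 = 2·5^2 + 2·5 ↦ 2·6^2 + 2·6|_6 = 84 ⇒ 83
(4) 83|_6 = 2·6^2 + 6 + 5 ↦ 2·7^2 + 7 + 5|_7 = 110 ⇒ 109
(5) 109|_7 = 2·7^2 + 7 + 4 ↦ 2·8^2 + 8 + 4|_8 = 140 ⇒ 139
(6) 139|_8 = 2·8^2 + 8 + 3 ↦ 2·9^2 + 9 + 3|_9 = 174 ⇒ 173

4, 26, 41, 60, 83, 109, 139, 173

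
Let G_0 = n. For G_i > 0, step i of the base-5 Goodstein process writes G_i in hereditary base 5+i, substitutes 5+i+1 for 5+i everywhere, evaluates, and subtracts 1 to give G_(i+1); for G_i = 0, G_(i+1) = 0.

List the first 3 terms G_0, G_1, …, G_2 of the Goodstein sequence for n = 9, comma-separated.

i=0: 9 = 5 + 4 (b=5); 5→6: 6 + 4 = 10; 10−1 = 9
i=1: 9 = 6 + 3 (b=6); 6→7: 7 + 3 = 10; 10−1 = 9

9, 9, 9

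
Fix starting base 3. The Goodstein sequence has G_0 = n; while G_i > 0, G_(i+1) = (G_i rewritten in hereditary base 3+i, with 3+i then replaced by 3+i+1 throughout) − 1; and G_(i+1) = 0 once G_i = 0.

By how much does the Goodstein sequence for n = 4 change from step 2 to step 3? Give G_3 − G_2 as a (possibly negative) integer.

-1

base 3: 4 = 3 + 1; at 4: 4 + 1 = 5; next = 4
base 4: 4 = 4; at 5: 5 = 5; next = 4
base 5: 4 = 4; at 6: 4 = 4; next = 3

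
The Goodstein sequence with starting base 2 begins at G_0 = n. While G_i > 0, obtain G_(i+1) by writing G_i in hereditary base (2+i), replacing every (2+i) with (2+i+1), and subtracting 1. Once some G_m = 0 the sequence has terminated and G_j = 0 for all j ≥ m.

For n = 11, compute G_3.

G_0=11  [base 2] 2^(2 + 1) + 2 + 1  →[2↦3]→  3^(3 + 1) + 3 + 1 = 85  −1 ⇒ G_1=84
G_1=84  [base 3] 3^(3 + 1) + 3  →[3↦4]→  4^(4 + 1) + 4 = 1028  −1 ⇒ G_2=1027
G_2=1027  [base 4] 4^(4 + 1) + 3  →[4↦5]→  5^(5 + 1) + 3 = 15628  −1 ⇒ G_3=15627

15627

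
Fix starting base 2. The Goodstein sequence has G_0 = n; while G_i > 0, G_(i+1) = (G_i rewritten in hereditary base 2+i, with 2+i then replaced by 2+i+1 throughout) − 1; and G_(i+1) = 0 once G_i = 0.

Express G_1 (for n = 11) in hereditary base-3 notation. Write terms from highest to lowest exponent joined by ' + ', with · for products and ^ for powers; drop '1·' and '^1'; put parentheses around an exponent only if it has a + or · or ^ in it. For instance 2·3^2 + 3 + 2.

step 0: 11 = 2^(2 + 1) + 2 + 1; sub 3 for 2: 3^(3 + 1) + 3 + 1; = 85; G_1 = 85−1 = 84
step 1: 84 = 3^(3 + 1) + 3; sub 4 for 3: 4^(4 + 1) + 4; = 1028; G_2 = 1028−1 = 1027

3^(3 + 1) + 3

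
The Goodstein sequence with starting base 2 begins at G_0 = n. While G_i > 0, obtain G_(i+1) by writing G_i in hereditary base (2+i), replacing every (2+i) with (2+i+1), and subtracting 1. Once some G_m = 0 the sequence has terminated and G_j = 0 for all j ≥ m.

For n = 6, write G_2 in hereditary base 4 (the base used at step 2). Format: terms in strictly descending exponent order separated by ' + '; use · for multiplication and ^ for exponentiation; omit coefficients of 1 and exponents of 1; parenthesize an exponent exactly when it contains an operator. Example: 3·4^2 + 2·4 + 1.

i=0: 6 = 2^2 + 2 (b=2); 2→3: 3^3 + 3 = 30; 30−1 = 29
i=1: 29 = 3^3 + 2 (b=3); 3→4: 4^4 + 2 = 258; 258−1 = 257
i=2: 257 = 4^4 + 1 (b=4); 4→5: 5^5 + 1 = 3126; 3126−1 = 3125

4^4 + 1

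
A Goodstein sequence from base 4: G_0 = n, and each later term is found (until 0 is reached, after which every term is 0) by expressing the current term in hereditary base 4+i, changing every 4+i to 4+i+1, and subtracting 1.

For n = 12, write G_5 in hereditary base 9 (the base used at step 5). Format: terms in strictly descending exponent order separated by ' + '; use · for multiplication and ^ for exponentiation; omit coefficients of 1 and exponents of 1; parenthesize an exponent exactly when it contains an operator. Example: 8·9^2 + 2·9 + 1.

2·9

step 0: 12 = 3·4; sub 5 for 4: 3·5; = 15; G_1 = 15−1 = 14
step 1: 14 = 2·5 + 4; sub 6 for 5: 2·6 + 4; = 16; G_2 = 16−1 = 15
step 2: 15 = 2·6 + 3; sub 7 for 6: 2·7 + 3; = 17; G_3 = 17−1 = 16
step 3: 16 = 2·7 + 2; sub 8 for 7: 2·8 + 2; = 18; G_4 = 18−1 = 17
step 4: 17 = 2·8 + 1; sub 9 for 8: 2·9 + 1; = 19; G_5 = 19−1 = 18
step 5: 18 = 2·9; sub 10 for 9: 2·10; = 20; G_6 = 20−1 = 19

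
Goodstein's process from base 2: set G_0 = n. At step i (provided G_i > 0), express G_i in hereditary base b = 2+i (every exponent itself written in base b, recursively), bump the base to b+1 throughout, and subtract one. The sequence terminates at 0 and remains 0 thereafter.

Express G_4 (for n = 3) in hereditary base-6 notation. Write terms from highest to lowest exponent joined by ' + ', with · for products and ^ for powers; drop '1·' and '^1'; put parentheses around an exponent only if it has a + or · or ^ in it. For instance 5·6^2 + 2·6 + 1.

G_0=3  [base 2] 2 + 1  →[2↦3]→  3 + 1 = 4  −1 ⇒ G_1=3
G_1=3  [base 3] 3  →[3↦4]→  4 = 4  −1 ⇒ G_2=3
G_2=3  [base 4] 3  →[4↦5]→  3 = 3  −1 ⇒ G_3=2
G_3=2  [base 5] 2  →[5↦6]→  2 = 2  −1 ⇒ G_4=1
G_4=1  [base 6] 1  →[6↦7]→  1 = 1  −1 ⇒ G_5=0

1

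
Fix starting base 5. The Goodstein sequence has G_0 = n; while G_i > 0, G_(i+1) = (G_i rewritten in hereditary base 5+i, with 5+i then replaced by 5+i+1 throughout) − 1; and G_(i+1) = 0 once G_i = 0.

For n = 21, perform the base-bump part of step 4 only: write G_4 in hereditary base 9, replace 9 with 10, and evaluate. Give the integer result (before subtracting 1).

step 0: 21 = 4·5 + 1; sub 6 for 5: 4·6 + 1; = 25; G_1 = 25−1 = 24
step 1: 24 = 4·6; sub 7 for 6: 4·7; = 28; G_2 = 28−1 = 27
step 2: 27 = 3·7 + 6; sub 8 for 7: 3·8 + 6; = 30; G_3 = 30−1 = 29
step 3: 29 = 3·8 + 5; sub 9 for 8: 3·9 + 5; = 32; G_4 = 32−1 = 31
step 4: 31 = 3·9 + 4; sub 10 for 9: 3·10 + 4; = 34; G_5 = 34−1 = 33

34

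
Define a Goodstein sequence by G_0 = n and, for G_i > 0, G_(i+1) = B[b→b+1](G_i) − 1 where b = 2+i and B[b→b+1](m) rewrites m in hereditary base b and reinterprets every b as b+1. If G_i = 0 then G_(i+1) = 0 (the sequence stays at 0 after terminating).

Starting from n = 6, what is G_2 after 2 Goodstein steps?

(0) 6|_2 = 2^2 + 2 ↦ 3^3 + 3|_3 = 30 ⇒ 29
(1) 29|_3 = 3^3 + 2 ↦ 4^4 + 2|_4 = 258 ⇒ 257
(2) 257|_4 = 4^4 + 1 ↦ 5^5 + 1|_5 = 3126 ⇒ 3125

257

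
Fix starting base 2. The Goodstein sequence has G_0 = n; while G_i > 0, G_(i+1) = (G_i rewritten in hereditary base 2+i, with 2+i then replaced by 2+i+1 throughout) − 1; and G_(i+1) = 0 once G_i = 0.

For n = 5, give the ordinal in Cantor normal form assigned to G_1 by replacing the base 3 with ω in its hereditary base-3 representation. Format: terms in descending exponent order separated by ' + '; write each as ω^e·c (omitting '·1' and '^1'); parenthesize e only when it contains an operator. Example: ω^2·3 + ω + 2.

ω^ω

i=0: 5 = 2^2 + 1 (b=2); 2→3: 3^3 + 1 = 28; 28−1 = 27
i=1: 27 = 3^3 (b=3); 3→4: 4^4 = 256; 256−1 = 255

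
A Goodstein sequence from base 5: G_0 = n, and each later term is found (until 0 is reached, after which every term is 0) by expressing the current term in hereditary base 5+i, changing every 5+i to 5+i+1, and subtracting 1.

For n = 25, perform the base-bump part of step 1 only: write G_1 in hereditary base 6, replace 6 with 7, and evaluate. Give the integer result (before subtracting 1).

base 5: 25 = 5^2; at 6: 6^2 = 36; next = 35
base 6: 35 = 5·6 + 5; at 7: 5·7 + 5 = 40; next = 39

40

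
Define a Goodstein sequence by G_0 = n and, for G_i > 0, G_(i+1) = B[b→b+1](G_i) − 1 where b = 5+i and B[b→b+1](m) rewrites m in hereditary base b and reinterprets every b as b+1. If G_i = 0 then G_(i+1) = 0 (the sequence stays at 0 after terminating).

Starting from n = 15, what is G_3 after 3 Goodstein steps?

G_0 = 15. HB_5(15) = 3·5. Bump = 18. G_1 = 17.
G_1 = 17. HB_6(17) = 2·6 + 5. Bump = 19. G_2 = 18.
G_2 = 18. HB_7(18) = 2·7 + 4. Bump = 20. G_3 = 19.
G_3 = 19. HB_8(19) = 2·8 + 3. Bump = 21. G_4 = 20.

19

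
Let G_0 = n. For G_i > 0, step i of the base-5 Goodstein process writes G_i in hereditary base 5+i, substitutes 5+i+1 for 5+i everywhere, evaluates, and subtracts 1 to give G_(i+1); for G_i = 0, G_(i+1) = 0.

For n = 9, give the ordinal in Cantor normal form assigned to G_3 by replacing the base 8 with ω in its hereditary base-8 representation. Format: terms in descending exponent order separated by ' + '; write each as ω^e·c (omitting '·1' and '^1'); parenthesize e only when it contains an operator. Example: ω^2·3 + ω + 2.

i=0: 9 = 5 + 4 (b=5); 5→6: 6 + 4 = 10; 10−1 = 9
i=1: 9 = 6 + 3 (b=6); 6→7: 7 + 3 = 10; 10−1 = 9
i=2: 9 = 7 + 2 (b=7); 7→8: 8 + 2 = 10; 10−1 = 9
i=3: 9 = 8 + 1 (b=8); 8→9: 9 + 1 = 10; 10−1 = 9

ω + 1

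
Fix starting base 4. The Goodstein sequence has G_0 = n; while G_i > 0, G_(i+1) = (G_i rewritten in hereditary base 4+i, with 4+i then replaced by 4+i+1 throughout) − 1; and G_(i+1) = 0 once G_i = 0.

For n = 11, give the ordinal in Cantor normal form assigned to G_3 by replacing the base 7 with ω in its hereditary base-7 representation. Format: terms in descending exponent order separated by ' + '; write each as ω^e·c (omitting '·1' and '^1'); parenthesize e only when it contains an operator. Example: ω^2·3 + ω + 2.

ω·2

G_0=11  [base 4] 2·4 + 3  →[4↦5]→  2·5 + 3 = 13  −1 ⇒ G_1=12
G_1=12  [base 5] 2·5 + 2  →[5↦6]→  2·6 + 2 = 14  −1 ⇒ G_2=13
G_2=13  [base 6] 2·6 + 1  →[6↦7]→  2·7 + 1 = 15  −1 ⇒ G_3=14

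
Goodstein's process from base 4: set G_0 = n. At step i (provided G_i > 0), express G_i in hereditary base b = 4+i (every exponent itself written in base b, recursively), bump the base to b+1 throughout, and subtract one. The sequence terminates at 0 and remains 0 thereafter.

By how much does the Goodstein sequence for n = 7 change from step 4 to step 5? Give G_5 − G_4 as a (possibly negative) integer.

-1

[0] 7 ≡ 4 + 3 (base 4). Lift 5: 8. −1: 7.
[1] 7 ≡ 5 + 2 (base 5). Lift 6: 8. −1: 7.
[2] 7 ≡ 6 + 1 (base 6). Lift 7: 8. −1: 7.
[3] 7 ≡ 7 (base 7). Lift 8: 8. −1: 7.
[4] 7 ≡ 7 (base 8). Lift 9: 7. −1: 6.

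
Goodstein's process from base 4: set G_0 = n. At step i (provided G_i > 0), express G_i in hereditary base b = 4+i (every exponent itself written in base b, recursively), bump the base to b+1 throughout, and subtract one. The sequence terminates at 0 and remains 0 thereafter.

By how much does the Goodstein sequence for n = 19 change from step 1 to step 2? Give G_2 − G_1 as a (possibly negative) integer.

base 4: 19 = 4^2 + 3; at 5: 5^2 + 3 = 28; next = 27
base 5: 27 = 5^2 + 2; at 6: 6^2 + 2 = 38; next = 37

10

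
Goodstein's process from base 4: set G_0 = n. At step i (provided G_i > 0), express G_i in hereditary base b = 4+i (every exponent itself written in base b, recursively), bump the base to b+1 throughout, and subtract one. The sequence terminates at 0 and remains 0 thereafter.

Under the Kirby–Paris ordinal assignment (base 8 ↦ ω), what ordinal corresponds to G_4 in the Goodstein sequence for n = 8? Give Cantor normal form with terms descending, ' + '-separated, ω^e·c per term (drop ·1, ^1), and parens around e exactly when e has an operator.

ω + 1

G_0 = 8. HB_4(8) = 2·4. Bump = 10. G_1 = 9.
G_1 = 9. HB_5(9) = 5 + 4. Bump = 10. G_2 = 9.
G_2 = 9. HB_6(9) = 6 + 3. Bump = 10. G_3 = 9.
G_3 = 9. HB_7(9) = 7 + 2. Bump = 10. G_4 = 9.
G_4 = 9. HB_8(9) = 8 + 1. Bump = 10. G_5 = 9.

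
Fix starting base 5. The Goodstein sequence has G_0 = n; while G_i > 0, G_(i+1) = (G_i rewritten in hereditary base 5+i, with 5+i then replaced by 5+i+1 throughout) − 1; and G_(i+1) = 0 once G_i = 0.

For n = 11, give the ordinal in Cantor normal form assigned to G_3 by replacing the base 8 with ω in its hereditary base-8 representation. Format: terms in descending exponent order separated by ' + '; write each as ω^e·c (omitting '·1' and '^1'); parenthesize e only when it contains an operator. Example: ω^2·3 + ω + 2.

ω + 5

G_0 = 11. HB_5(11) = 2·5 + 1. Bump = 13. G_1 = 12.
G_1 = 12. HB_6(12) = 2·6. Bump = 14. G_2 = 13.
G_2 = 13. HB_7(13) = 7 + 6. Bump = 14. G_3 = 13.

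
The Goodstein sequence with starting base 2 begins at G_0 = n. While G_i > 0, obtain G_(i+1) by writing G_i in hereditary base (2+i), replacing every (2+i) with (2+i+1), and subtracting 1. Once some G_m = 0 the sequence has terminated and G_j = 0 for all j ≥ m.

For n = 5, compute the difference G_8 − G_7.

871

G_0=5  [base 2] 2^2 + 1  →[2↦3]→  3^3 + 1 = 28  −1 ⇒ G_1=27
G_1=27  [base 3] 3^3  →[3↦4]→  4^4 = 256  −1 ⇒ G_2=255
G_2=255  [base 4] 3·4^3 + 3·4^2 + 3·4 + 3  →[4↦5]→  3·5^3 + 3·5^2 + 3·5 + 3 = 468  −1 ⇒ G_3=467
G_3=467  [base 5] 3·5^3 + 3·5^2 + 3·5 + 2  →[5↦6]→  3·6^3 + 3·6^2 + 3·6 + 2 = 776  −1 ⇒ G_4=775
G_4=775  [base 6] 3·6^3 + 3·6^2 + 3·6 + 1  →[6↦7]→  3·7^3 + 3·7^2 + 3·7 + 1 = 1198  −1 ⇒ G_5=1197
G_5=1197  [base 7] 3·7^3 + 3·7^2 + 3·7  →[7↦8]→  3·8^3 + 3·8^2 + 3·8 = 1752  −1 ⇒ G_6=1751
G_6=1751  [base 8] 3·8^3 + 3·8^2 + 2·8 + 7  →[8↦9]→  3·9^3 + 3·9^2 + 2·9 + 7 = 2455  −1 ⇒ G_7=2454
G_7=2454  [base 9] 3·9^3 + 3·9^2 + 2·9 + 6  →[9↦10]→  3·10^3 + 3·10^2 + 2·10 + 6 = 3326  −1 ⇒ G_8=3325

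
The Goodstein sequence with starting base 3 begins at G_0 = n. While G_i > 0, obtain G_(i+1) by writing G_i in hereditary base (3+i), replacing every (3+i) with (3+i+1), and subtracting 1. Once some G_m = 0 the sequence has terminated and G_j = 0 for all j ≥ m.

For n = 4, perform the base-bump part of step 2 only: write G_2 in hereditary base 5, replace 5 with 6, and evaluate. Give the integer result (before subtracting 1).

G_0 = 4. HB_3(4) = 3 + 1. Bump = 5. G_1 = 4.
G_1 = 4. HB_4(4) = 4. Bump = 5. G_2 = 4.
G_2 = 4. HB_5(4) = 4. Bump = 4. G_3 = 3.

4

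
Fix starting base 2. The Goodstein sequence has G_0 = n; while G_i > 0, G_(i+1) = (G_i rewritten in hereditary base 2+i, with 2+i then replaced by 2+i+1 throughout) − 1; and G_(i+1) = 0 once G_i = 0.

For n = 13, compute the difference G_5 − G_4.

[0] 13 ≡ 2^(2 + 1) + 2^2 + 1 (base 2). Lift 3: 109. −1: 108.
[1] 108 ≡ 3^(3 + 1) + 3^3 (base 3). Lift 4: 1280. −1: 1279.
[2] 1279 ≡ 4^(4 + 1) + 3·4^3 + 3·4^2 + 3·4 + 3 (base 4). Lift 5: 16093. −1: 16092.
[3] 16092 ≡ 5^(5 + 1) + 3·5^3 + 3·5^2 + 3·5 + 2 (base 5). Lift 6: 280712. −1: 280711.
[4] 280711 ≡ 6^(6 + 1) + 3·6^3 + 3·6^2 + 3·6 + 1 (base 6). Lift 7: 5765999. −1: 5765998.

5485287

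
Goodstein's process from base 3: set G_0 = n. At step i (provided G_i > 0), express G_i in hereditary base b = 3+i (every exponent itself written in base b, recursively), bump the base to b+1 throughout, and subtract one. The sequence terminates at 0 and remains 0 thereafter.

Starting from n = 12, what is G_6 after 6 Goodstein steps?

[0] 12 ≡ 3^2 + 3 (base 3). Lift 4: 20. −1: 19.
[1] 19 ≡ 4^2 + 3 (base 4). Lift 5: 28. −1: 27.
[2] 27 ≡ 5^2 + 2 (base 5). Lift 6: 38. −1: 37.
[3] 37 ≡ 6^2 + 1 (base 6). Lift 7: 50. −1: 49.
[4] 49 ≡ 7^2 (base 7). Lift 8: 64. −1: 63.
[5] 63 ≡ 7·8 + 7 (base 8). Lift 9: 70. −1: 69.
[6] 69 ≡ 7·9 + 6 (base 9). Lift 10: 76. −1: 75.

69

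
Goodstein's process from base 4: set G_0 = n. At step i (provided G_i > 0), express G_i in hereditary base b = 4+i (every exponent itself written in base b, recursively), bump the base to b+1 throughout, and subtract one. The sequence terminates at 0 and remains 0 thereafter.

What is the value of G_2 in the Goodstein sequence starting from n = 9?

i=0: 9 = 2·4 + 1 (b=4); 4→5: 2·5 + 1 = 11; 11−1 = 10
i=1: 10 = 2·5 (b=5); 5→6: 2·6 = 12; 12−1 = 11

11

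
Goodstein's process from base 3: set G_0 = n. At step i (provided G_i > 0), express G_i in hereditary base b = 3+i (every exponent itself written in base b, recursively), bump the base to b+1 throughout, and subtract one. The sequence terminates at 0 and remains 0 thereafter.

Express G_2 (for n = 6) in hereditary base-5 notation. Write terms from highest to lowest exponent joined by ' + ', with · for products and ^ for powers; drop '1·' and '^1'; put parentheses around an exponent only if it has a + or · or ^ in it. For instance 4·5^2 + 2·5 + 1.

5 + 2

base 3: 6 = 2·3; at 4: 2·4 = 8; next = 7
base 4: 7 = 4 + 3; at 5: 5 + 3 = 8; next = 7
base 5: 7 = 5 + 2; at 6: 6 + 2 = 8; next = 7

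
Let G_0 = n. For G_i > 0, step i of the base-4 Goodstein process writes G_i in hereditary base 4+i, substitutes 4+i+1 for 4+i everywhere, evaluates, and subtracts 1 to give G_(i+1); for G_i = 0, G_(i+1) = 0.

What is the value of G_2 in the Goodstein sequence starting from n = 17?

base 4: 17 = 4^2 + 1; at 5: 5^2 + 1 = 26; next = 25
base 5: 25 = 5^2; at 6: 6^2 = 36; next = 35

35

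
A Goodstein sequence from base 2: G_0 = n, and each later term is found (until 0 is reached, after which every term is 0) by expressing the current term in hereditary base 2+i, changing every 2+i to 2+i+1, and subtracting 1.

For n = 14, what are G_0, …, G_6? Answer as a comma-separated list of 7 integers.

14, 110, 1281, 18750, 326591, 5862840, 134404971

14 —HB2→ 2^(2 + 1) + 2^2 + 2 —bump→ 3^(3 + 1) + 3^3 + 3 = 111 —(−1)→ 110
110 —HB3→ 3^(3 + 1) + 3^3 + 2 —bump→ 4^(4 + 1) + 4^4 + 2 = 1282 —(−1)→ 1281
1281 —HB4→ 4^(4 + 1) + 4^4 + 1 —bump→ 5^(5 + 1) + 5^5 + 1 = 18751 —(−1)→ 18750
18750 —HB5→ 5^(5 + 1) + 5^5 —bump→ 6^(6 + 1) + 6^6 = 326592 —(−1)→ 326591
326591 —HB6→ 6^(6 + 1) + 5·6^5 + 5·6^4 + 5·6^3 + 5·6^2 + 5·6 + 5 —bump→ 7^(7 + 1) + 5·7^5 + 5·7^4 + 5·7^3 + 5·7^2 + 5·7 + 5 = 5862841 —(−1)→ 5862840
5862840 —HB7→ 7^(7 + 1) + 5·7^5 + 5·7^4 + 5·7^3 + 5·7^2 + 5·7 + 4 —bump→ 8^(8 + 1) + 5·8^5 + 5·8^4 + 5·8^3 + 5·8^2 + 5·8 + 4 = 134404972 —(−1)→ 134404971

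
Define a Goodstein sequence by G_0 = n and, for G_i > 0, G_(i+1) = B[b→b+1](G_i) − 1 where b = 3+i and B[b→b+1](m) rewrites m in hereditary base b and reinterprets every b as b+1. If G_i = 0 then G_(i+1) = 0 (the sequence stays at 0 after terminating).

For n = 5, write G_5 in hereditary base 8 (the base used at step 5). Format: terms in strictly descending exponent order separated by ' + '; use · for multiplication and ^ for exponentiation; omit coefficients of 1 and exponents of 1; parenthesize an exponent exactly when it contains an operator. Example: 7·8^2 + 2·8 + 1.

G_0=5  [base 3] 3 + 2  →[3↦4]→  4 + 2 = 6  −1 ⇒ G_1=5
G_1=5  [base 4] 4 + 1  →[4↦5]→  5 + 1 = 6  −1 ⇒ G_2=5
G_2=5  [base 5] 5  →[5↦6]→  6 = 6  −1 ⇒ G_3=5
G_3=5  [base 6] 5  →[6↦7]→  5 = 5  −1 ⇒ G_4=4
G_4=4  [base 7] 4  →[7↦8]→  4 = 4  −1 ⇒ G_5=3
G_5=3  [base 8] 3  →[8↦9]→  3 = 3  −1 ⇒ G_6=2

3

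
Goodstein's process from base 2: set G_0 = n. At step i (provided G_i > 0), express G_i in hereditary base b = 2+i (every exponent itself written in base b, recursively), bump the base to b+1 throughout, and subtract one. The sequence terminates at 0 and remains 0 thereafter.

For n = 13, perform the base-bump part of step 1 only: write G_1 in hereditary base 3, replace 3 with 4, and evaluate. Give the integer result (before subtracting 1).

(0) 13|_2 = 2^(2 + 1) + 2^2 + 1 ↦ 3^(3 + 1) + 3^3 + 1|_3 = 109 ⇒ 108
(1) 108|_3 = 3^(3 + 1) + 3^3 ↦ 4^(4 + 1) + 4^4|_4 = 1280 ⇒ 1279

1280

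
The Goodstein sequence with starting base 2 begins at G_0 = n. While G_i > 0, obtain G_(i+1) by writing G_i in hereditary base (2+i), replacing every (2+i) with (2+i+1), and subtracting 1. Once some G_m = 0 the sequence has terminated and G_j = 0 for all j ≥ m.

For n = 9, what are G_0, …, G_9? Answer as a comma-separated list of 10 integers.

base 2: 9 = 2^(2 + 1) + 1; at 3: 3^(3 + 1) + 1 = 82; next = 81
base 3: 81 = 3^(3 + 1); at 4: 4^(4 + 1) = 1024; next = 1023
base 4: 1023 = 3·4^4 + 3·4^3 + 3·4^2 + 3·4 + 3; at 5: 3·5^5 + 3·5^3 + 3·5^2 + 3·5 + 3 = 9843; next = 9842
base 5: 9842 = 3·5^5 + 3·5^3 + 3·5^2 + 3·5 + 2; at 6: 3·6^6 + 3·6^3 + 3·6^2 + 3·6 + 2 = 140744; next = 140743
base 6: 140743 = 3·6^6 + 3·6^3 + 3·6^2 + 3·6 + 1; at 7: 3·7^7 + 3·7^3 + 3·7^2 + 3·7 + 1 = 2471827; next = 2471826
base 7: 2471826 = 3·7^7 + 3·7^3 + 3·7^2 + 3·7; at 8: 3·8^8 + 3·8^3 + 3·8^2 + 3·8 = 50333400; next = 50333399
base 8: 50333399 = 3·8^8 + 3·8^3 + 3·8^2 + 2·8 + 7; at 9: 3·9^9 + 3·9^3 + 3·9^2 + 2·9 + 7 = 1162263922; next = 1162263921
base 9: 1162263921 = 3·9^9 + 3·9^3 + 3·9^2 + 2·9 + 6; at 10: 3·10^10 + 3·10^3 + 3·10^2 + 2·10 + 6 = 30000003326; next = 30000003325
base 10: 30000003325 = 3·10^10 + 3·10^3 + 3·10^2 + 2·10 + 5; at 11: 3·11^11 + 3·11^3 + 3·11^2 + 2·11 + 5 = 855935016216; next = 855935016215

9, 81, 1023, 9842, 140743, 2471826, 50333399, 1162263921, 30000003325, 855935016215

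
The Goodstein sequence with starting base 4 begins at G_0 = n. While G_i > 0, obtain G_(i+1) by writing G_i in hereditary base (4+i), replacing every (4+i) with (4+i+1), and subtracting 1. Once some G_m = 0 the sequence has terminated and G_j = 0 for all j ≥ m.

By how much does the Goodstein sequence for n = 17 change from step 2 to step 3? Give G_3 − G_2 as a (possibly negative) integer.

G_0 = 17. HB_4(17) = 4^2 + 1. Bump = 26. G_1 = 25.
G_1 = 25. HB_5(25) = 5^2. Bump = 36. G_2 = 35.
G_2 = 35. HB_6(35) = 5·6 + 5. Bump = 40. G_3 = 39.

4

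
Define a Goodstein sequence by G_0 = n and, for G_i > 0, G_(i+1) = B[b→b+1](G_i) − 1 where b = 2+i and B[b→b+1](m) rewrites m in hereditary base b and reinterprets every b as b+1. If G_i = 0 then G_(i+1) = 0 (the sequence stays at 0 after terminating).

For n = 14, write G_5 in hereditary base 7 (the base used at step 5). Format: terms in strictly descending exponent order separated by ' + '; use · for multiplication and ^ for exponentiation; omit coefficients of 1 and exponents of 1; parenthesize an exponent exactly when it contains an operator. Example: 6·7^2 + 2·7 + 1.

7^(7 + 1) + 5·7^5 + 5·7^4 + 5·7^3 + 5·7^2 + 5·7 + 4

base 2: 14 = 2^(2 + 1) + 2^2 + 2; at 3: 3^(3 + 1) + 3^3 + 3 = 111; next = 110
base 3: 110 = 3^(3 + 1) + 3^3 + 2; at 4: 4^(4 + 1) + 4^4 + 2 = 1282; next = 1281
base 4: 1281 = 4^(4 + 1) + 4^4 + 1; at 5: 5^(5 + 1) + 5^5 + 1 = 18751; next = 18750
base 5: 18750 = 5^(5 + 1) + 5^5; at 6: 6^(6 + 1) + 6^6 = 326592; next = 326591
base 6: 326591 = 6^(6 + 1) + 5·6^5 + 5·6^4 + 5·6^3 + 5·6^2 + 5·6 + 5; at 7: 7^(7 + 1) + 5·7^5 + 5·7^4 + 5·7^3 + 5·7^2 + 5·7 + 5 = 5862841; next = 5862840
base 7: 5862840 = 7^(7 + 1) + 5·7^5 + 5·7^4 + 5·7^3 + 5·7^2 + 5·7 + 4; at 8: 8^(8 + 1) + 5·8^5 + 5·8^4 + 5·8^3 + 5·8^2 + 5·8 + 4 = 134404972; next = 134404971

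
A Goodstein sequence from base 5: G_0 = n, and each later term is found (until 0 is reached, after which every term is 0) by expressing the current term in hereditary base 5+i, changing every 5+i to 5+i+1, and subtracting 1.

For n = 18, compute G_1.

[0] 18 ≡ 3·5 + 3 (base 5). Lift 6: 21. −1: 20.
[1] 20 ≡ 3·6 + 2 (base 6). Lift 7: 23. −1: 22.

20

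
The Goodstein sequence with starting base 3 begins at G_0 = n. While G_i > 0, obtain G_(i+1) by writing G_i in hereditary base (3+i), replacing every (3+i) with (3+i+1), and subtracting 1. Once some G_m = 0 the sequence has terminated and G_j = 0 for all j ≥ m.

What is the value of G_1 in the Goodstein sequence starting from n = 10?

G_0 = 10. HB_3(10) = 3^2 + 1. Bump = 17. G_1 = 16.
G_1 = 16. HB_4(16) = 4^2. Bump = 25. G_2 = 24.

16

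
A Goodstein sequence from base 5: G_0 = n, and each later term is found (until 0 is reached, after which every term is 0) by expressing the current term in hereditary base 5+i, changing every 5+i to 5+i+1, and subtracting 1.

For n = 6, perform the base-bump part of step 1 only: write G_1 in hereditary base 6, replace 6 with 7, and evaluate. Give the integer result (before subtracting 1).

[0] 6 ≡ 5 + 1 (base 5). Lift 6: 7. −1: 6.
[1] 6 ≡ 6 (base 6). Lift 7: 7. −1: 6.

7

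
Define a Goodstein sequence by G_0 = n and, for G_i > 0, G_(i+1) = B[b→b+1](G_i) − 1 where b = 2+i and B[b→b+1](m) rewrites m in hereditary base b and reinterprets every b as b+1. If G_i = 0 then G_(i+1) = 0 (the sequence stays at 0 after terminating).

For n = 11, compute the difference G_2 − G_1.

G_0 = 11. HB_2(11) = 2^(2 + 1) + 2 + 1. Bump = 85. G_1 = 84.
G_1 = 84. HB_3(84) = 3^(3 + 1) + 3. Bump = 1028. G_2 = 1027.

943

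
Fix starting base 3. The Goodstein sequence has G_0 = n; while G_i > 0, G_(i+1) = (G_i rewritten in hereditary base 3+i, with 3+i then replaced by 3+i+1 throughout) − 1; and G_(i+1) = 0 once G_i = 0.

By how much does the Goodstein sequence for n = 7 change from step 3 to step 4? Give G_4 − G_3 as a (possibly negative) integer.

(0) 7|_3 = 2·3 + 1 ↦ 2·4 + 1|_4 = 9 ⇒ 8
(1) 8|_4 = 2·4 ↦ 2·5|_5 = 10 ⇒ 9
(2) 9|_5 = 5 + 4 ↦ 6 + 4|_6 = 10 ⇒ 9
(3) 9|_6 = 6 + 3 ↦ 7 + 3|_7 = 10 ⇒ 9

0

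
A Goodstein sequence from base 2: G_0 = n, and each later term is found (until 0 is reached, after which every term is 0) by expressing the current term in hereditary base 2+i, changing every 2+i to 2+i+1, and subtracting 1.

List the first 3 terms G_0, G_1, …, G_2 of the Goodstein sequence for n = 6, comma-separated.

6 —HB2→ 2^2 + 2 —bump→ 3^3 + 3 = 30 —(−1)→ 29
29 —HB3→ 3^3 + 2 —bump→ 4^4 + 2 = 258 —(−1)→ 257

6, 29, 257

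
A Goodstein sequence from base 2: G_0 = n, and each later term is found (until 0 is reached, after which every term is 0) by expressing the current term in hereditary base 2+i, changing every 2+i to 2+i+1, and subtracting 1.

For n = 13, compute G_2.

1279

base 2: 13 = 2^(2 + 1) + 2^2 + 1; at 3: 3^(3 + 1) + 3^3 + 1 = 109; next = 108
base 3: 108 = 3^(3 + 1) + 3^3; at 4: 4^(4 + 1) + 4^4 = 1280; next = 1279
base 4: 1279 = 4^(4 + 1) + 3·4^3 + 3·4^2 + 3·4 + 3; at 5: 5^(5 + 1) + 3·5^3 + 3·5^2 + 3·5 + 3 = 16093; next = 16092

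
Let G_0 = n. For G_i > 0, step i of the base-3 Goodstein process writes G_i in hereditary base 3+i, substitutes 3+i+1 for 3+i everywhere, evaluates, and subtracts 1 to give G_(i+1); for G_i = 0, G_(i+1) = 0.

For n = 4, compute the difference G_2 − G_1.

0

base 3: 4 = 3 + 1; at 4: 4 + 1 = 5; next = 4
base 4: 4 = 4; at 5: 5 = 5; next = 4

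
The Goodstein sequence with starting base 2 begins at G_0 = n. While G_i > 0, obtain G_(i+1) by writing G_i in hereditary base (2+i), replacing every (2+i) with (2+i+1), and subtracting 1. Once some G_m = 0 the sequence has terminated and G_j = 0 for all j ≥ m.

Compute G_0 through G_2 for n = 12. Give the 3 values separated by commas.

i=0: 12 = 2^(2 + 1) + 2^2 (b=2); 2→3: 3^(3 + 1) + 3^3 = 108; 108−1 = 107
i=1: 107 = 3^(3 + 1) + 2·3^2 + 2·3 + 2 (b=3); 3→4: 4^(4 + 1) + 2·4^2 + 2·4 + 2 = 1066; 1066−1 = 1065

12, 107, 1065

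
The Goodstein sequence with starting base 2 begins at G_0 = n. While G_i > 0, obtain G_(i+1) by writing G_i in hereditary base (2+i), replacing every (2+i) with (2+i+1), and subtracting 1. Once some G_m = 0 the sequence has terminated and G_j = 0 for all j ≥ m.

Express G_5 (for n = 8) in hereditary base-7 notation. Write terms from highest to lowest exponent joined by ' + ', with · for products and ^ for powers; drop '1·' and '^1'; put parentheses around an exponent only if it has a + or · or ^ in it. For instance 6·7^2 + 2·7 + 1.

(0) 8|_2 = 2^(2 + 1) ↦ 3^(3 + 1)|_3 = 81 ⇒ 80
(1) 80|_3 = 2·3^3 + 2·3^2 + 2·3 + 2 ↦ 2·4^4 + 2·4^2 + 2·4 + 2|_4 = 554 ⇒ 553
(2) 553|_4 = 2·4^4 + 2·4^2 + 2·4 + 1 ↦ 2·5^5 + 2·5^2 + 2·5 + 1|_5 = 6311 ⇒ 6310
(3) 6310|_5 = 2·5^5 + 2·5^2 + 2·5 ↦ 2·6^6 + 2·6^2 + 2·6|_6 = 93396 ⇒ 93395
(4) 93395|_6 = 2·6^6 + 2·6^2 + 6 + 5 ↦ 2·7^7 + 2·7^2 + 7 + 5|_7 = 1647196 ⇒ 1647195
(5) 1647195|_7 = 2·7^7 + 2·7^2 + 7 + 4 ↦ 2·8^8 + 2·8^2 + 8 + 4|_8 = 33554572 ⇒ 33554571

2·7^7 + 2·7^2 + 7 + 4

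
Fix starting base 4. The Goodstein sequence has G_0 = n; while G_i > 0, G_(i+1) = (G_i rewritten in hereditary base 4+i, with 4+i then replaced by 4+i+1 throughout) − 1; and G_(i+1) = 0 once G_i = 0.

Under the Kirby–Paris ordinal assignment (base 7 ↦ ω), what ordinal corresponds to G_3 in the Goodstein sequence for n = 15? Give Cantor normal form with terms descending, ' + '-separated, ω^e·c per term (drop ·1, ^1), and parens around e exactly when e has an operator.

G_0=15  [base 4] 3·4 + 3  →[4↦5]→  3·5 + 3 = 18  −1 ⇒ G_1=17
G_1=17  [base 5] 3·5 + 2  →[5↦6]→  3·6 + 2 = 20  −1 ⇒ G_2=19
G_2=19  [base 6] 3·6 + 1  →[6↦7]→  3·7 + 1 = 22  −1 ⇒ G_3=21

ω·3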